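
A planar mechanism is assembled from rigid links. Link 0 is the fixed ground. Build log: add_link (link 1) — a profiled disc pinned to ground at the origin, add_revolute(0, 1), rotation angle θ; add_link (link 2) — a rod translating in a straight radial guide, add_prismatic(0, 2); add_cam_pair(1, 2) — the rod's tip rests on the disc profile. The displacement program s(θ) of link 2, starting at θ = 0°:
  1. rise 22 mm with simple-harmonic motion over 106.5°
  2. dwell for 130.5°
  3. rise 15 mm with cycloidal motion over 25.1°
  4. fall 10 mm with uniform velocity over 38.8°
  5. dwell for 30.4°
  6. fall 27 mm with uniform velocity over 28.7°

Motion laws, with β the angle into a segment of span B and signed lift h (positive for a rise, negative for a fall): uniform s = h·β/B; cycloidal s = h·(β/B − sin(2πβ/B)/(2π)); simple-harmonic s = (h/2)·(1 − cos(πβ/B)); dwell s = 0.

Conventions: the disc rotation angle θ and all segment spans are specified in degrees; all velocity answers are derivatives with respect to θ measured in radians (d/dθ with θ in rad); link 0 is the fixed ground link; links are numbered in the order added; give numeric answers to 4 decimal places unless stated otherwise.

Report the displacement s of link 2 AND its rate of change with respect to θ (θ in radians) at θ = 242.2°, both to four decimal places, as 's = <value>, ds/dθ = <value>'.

seg 1 [0°–106.5°] simple-harmonic, h=22: full span → s += 22 → s = 22.0000
seg 2 [106.5°–237°] dwell: s stays 22.0000
seg 3 [237°–262.1°] cycloidal, h=15: θ=242.2° here. β=5.2, B=25.1. 15·(0.2072 − sin(2π·0.2072)/(2π)) = 0.8062 → s = 22.8062
velocity in seg [237°–262.1°] (cycloidal), θ in radians: β = 5.2° = 0.0908 rad, B = 25.1° = 0.4381 rad; ds/dθ = (h/B)(1 − cos(2πβ/B)) = (15/0.4381)(1 − cos(2π·0.2072)) = 25.137171 mm/rad

s = 22.8062, ds/dθ = 25.1372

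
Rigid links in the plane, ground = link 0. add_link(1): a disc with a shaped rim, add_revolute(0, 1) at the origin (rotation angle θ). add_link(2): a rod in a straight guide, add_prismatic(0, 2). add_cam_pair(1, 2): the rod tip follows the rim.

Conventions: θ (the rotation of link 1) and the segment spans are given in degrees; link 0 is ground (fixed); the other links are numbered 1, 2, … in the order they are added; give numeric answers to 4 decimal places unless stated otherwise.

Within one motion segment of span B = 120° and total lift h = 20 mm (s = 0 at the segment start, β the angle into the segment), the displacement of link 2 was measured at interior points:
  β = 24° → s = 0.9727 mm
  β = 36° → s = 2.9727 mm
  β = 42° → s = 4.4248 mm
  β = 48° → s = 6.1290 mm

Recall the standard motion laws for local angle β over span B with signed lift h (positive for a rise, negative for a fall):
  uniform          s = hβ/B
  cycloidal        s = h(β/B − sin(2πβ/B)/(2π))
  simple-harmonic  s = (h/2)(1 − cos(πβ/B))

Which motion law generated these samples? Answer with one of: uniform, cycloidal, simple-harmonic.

candidates at β/B = r: uniform s = h·r (linear in β); cycloidal s = h·(r − sin(2πr)/(2π)); simple-harmonic s = (h/2)(1 − cos(πr))
β=24°: printed 0.9727 | uniform 4.0000, cycloidal 0.9727, simple-harmonic 1.9098
β=36°: printed 2.9727 | uniform 6.0000, cycloidal 2.9727, simple-harmonic 4.1221
β=42°: printed 4.4248 | uniform 7.0000, cycloidal 4.4248, simple-harmonic 5.4601
β=48°: printed 6.1290 | uniform 8.0000, cycloidal 6.1290, simple-harmonic 6.9098
only one law matches every sample → cycloidal

cycloidal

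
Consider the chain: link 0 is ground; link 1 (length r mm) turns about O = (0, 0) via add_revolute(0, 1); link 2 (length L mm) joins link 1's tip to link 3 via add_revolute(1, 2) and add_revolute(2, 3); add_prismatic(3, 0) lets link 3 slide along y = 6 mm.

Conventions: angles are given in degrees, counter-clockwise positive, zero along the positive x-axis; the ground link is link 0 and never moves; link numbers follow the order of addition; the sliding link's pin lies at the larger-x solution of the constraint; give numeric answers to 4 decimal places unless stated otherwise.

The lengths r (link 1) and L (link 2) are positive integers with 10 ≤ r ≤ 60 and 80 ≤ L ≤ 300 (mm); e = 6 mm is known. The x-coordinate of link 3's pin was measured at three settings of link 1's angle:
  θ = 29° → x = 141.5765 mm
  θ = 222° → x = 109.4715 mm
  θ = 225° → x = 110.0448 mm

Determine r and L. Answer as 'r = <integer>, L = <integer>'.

constraint per measurement: (x − r cos θ)² + (r sin θ − e)² = L²
subtracting the θ₁ and θ₂ equations cancels the r² and L² terms:
r = (x₁² − x₂²) / (2[(x₁cos θ₁ + e sin θ₁) − (x₂cos θ₂ + e sin θ₂)]) = 19.0000 → r = 19
L² = (x₁ − r cos θ₁)² + (r sin θ₁ − e)² = 15624.9961 → L = 125.0000 → L = 125
check at θ₃=225°: x = 110.0448 (printed 110.0448) ✓

r = 19, L = 125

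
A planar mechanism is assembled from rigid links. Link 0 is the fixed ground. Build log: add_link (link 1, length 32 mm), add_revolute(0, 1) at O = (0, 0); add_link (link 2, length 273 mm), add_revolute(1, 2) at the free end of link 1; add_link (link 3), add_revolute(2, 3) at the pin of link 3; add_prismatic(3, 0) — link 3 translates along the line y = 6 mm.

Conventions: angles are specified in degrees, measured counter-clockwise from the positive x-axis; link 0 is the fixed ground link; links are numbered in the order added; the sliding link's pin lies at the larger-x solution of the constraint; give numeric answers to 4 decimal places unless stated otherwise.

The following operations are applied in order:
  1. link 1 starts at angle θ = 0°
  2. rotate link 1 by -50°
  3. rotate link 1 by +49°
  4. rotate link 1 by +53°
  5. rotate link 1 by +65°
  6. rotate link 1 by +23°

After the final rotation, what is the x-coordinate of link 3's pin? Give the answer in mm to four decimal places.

geometry: r = 32 mm, L = 273 mm, e = 6 mm; θ starts at 0°
rotate link 1 by -50°: θ ← 0° -50° = -50°
rotate link 1 by +49°: θ ← -50° +49° = -1°
rotate link 1 by +53°: θ ← -1° +53° = 52°
rotate link 1 by +65°: θ ← 52° +65° = 117°
rotate link 1 by +23°: θ ← 117° +23° = 140°
crank pin P = (r cos θ, r sin θ) = (-24.513422, 20.569204)
h = r sin θ − e = 20.569204 − 6 = 14.569204
x = r cos θ + √(L² − h²) = -24.513422 + 272.610965 = 248.097543

248.0975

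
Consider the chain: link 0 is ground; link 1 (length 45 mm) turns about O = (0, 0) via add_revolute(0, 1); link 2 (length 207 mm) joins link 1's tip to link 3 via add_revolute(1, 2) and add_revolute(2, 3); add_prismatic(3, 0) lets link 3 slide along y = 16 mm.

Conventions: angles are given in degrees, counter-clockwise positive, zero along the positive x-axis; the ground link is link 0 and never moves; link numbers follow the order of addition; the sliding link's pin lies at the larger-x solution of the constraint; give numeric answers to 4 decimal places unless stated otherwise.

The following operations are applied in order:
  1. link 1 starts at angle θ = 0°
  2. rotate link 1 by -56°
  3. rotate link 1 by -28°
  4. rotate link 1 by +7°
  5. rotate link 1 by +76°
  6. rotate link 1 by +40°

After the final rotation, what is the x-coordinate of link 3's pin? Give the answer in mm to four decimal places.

geometry: r = 45 mm, L = 207 mm, e = 16 mm; θ starts at 0°
rotate link 1 by -56°: θ ← 0° -56° = -56°
rotate link 1 by -28°: θ ← -56° -28° = -84°
rotate link 1 by +7°: θ ← -84° +7° = -77°
rotate link 1 by +76°: θ ← -77° +76° = -1°
rotate link 1 by +40°: θ ← -1° +40° = 39°
crank pin P = (r cos θ, r sin θ) = (34.971568, 28.319418)
h = r sin θ − e = 28.319418 − 16 = 12.319418
x = r cos θ + √(L² − h²) = 34.971568 + 206.633085 = 241.604654

241.6047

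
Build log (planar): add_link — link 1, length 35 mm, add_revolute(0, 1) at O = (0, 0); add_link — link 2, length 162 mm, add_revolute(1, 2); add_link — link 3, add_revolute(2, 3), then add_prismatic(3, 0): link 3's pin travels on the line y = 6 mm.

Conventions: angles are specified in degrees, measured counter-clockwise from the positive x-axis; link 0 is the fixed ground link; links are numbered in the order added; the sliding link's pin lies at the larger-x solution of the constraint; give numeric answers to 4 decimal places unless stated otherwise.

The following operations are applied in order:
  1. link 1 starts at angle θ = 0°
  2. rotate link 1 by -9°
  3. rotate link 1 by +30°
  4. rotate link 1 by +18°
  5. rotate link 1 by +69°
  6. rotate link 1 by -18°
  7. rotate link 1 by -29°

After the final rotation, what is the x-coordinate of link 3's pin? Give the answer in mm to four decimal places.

geometry: r = 35 mm, L = 162 mm, e = 6 mm; θ starts at 0°
rotate link 1 by -9°: θ ← 0° -9° = -9°
rotate link 1 by +30°: θ ← -9° +30° = 21°
rotate link 1 by +18°: θ ← 21° +18° = 39°
rotate link 1 by +69°: θ ← 39° +69° = 108°
rotate link 1 by -18°: θ ← 108° -18° = 90°
rotate link 1 by -29°: θ ← 90° -29° = 61°
crank pin P = (r cos θ, r sin θ) = (16.968337, 30.611690)
h = r sin θ − e = 30.611690 − 6 = 24.611690
x = r cos θ + √(L² − h²) = 16.968337 + 160.119533 = 177.087869

177.0879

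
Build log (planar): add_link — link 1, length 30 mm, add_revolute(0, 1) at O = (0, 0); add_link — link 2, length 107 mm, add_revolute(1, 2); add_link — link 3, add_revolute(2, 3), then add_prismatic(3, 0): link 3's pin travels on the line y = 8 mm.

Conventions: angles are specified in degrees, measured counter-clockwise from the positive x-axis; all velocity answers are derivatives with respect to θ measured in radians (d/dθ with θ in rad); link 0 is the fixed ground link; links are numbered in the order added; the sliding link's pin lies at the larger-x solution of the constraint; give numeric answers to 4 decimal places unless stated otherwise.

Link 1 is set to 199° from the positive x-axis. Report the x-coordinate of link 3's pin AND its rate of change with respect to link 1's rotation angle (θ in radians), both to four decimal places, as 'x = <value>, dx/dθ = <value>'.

geometry: r = 30 mm, L = 107 mm, e = 8 mm
crank pin P = (r cos θ, r sin θ) = (-28.365557, -9.767045)
h = r sin θ − e = -9.767045 − 8 = -17.767045
x = r cos θ + √(L² − h²) = -28.365557 + 105.514606 = 77.149049
dx/dθ = −r sin θ − h·r cos θ/√(L² − h²) (θ in radians; h = -17.767045) = 4.990719

x = 77.1490, dx/dθ = 4.9907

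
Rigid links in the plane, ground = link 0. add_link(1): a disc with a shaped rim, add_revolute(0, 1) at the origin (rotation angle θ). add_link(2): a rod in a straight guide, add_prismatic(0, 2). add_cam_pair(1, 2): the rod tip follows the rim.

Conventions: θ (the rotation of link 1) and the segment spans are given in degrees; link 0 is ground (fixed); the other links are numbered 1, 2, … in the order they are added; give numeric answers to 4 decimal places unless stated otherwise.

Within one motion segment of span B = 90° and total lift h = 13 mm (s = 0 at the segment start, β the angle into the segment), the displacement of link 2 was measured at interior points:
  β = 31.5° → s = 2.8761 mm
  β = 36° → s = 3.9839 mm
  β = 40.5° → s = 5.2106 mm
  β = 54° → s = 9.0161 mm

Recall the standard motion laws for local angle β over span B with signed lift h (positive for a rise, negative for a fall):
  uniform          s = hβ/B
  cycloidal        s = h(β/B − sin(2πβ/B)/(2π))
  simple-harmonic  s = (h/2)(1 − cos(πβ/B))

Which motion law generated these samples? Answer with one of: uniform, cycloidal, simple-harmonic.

candidates at β/B = r: uniform s = h·r (linear in β); cycloidal s = h·(r − sin(2πr)/(2π)); simple-harmonic s = (h/2)(1 − cos(πr))
β=31.5°: printed 2.8761 | uniform 4.5500, cycloidal 2.8761, simple-harmonic 3.5491
β=36°: printed 3.9839 | uniform 5.2000, cycloidal 3.9839, simple-harmonic 4.4914
β=40.5°: printed 5.2106 | uniform 5.8500, cycloidal 5.2106, simple-harmonic 5.4832
β=54°: printed 9.0161 | uniform 7.8000, cycloidal 9.0161, simple-harmonic 8.5086
only one law matches every sample → cycloidal

cycloidal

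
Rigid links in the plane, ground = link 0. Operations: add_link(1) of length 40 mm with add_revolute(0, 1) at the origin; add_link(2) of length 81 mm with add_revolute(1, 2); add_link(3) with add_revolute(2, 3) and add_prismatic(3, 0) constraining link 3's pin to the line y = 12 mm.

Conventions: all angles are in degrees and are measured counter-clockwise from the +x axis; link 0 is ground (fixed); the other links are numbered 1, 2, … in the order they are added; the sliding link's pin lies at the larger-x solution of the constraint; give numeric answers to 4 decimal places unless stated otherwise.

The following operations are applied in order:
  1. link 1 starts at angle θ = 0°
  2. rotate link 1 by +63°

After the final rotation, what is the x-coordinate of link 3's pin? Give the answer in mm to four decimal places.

geometry: r = 40 mm, L = 81 mm, e = 12 mm; θ starts at 0°
rotate link 1 by +63°: θ ← 0° +63° = 63°
crank pin P = (r cos θ, r sin θ) = (18.159620, 35.640261)
h = r sin θ − e = 35.640261 − 12 = 23.640261
x = r cos θ + √(L² − h²) = 18.159620 + 77.473467 = 95.633087

95.6331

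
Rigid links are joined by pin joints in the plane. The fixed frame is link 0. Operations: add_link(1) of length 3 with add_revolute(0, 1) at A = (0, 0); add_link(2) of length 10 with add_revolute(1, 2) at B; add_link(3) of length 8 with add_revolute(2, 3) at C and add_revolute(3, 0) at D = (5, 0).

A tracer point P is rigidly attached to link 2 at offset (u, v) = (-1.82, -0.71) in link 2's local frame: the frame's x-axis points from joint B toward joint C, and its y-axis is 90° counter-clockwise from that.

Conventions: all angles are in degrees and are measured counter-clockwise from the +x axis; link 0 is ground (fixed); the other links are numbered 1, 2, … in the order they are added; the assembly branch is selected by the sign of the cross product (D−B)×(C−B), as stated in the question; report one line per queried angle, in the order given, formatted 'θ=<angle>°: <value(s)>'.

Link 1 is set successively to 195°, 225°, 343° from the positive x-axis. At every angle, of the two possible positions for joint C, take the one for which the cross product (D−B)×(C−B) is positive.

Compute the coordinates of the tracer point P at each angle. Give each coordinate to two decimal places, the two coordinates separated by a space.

A=(0,0), D=(5.00,0)
θ=195°: B = A + 3.00·(cos195°, sin195°) = (-2.8978, -0.7765)
θ=195°: |BD| = 7.9359
θ=195°: circle(B,10.00) ∩ circle(D,8.00): a=6.2361, h=7.8173
θ=195°:   candidates: C₊=(2.5436,7.6135) cross=62.037; C₋=(4.0733,-7.9461) cross=-62.037
θ=195°:   branch + wants cross > 0 → take C=(2.5436,7.6135) (cross=62.037)
θ=195°: ex = (C−B)/|BC| = (0.5441,0.8390); ey = (-0.8390,0.5441)
θ=195°: P = B + -1.82·ex + -0.71·ey = (-3.2924,-2.6898)
θ=225°: B = A + 3.00·(cos225°, sin225°) = (-2.1213, -2.1213)
θ=225°: |BD| = 7.4306
θ=225°: circle(B,10.00) ∩ circle(D,8.00): a=6.1377, h=7.8948
θ=225°:   candidates: C₊=(1.5071,7.1972) cross=58.663; C₋=(6.0148,-7.9354) cross=-58.663
θ=225°:   branch + wants cross > 0 → take C=(1.5071,7.1972) (cross=58.663)
θ=225°: ex = (C−B)/|BC| = (0.3628,0.9319); ey = (-0.9319,0.3628)
θ=225°: P = B + -1.82·ex + -0.71·ey = (-2.1201,-4.0749)
θ=343°: B = A + 3.00·(cos343°, sin343°) = (2.8689, -0.8771)
θ=343°: |BD| = 2.3045
θ=343°: circle(B,10.00) ∩ circle(D,8.00): a=8.9630, h=4.4345
θ=343°:   candidates: C₊=(9.4695,6.6350) cross=10.220; C₋=(12.8451,-1.5666) cross=-10.220
θ=343°:   branch + wants cross > 0 → take C=(9.4695,6.6350) (cross=10.220)
θ=343°: ex = (C−B)/|BC| = (0.6601,0.7512); ey = (-0.7512,0.6601)
θ=343°: P = B + -1.82·ex + -0.71·ey = (2.2010,-2.7130)

θ=195°: -3.29 -2.69
θ=225°: -2.12 -4.07
θ=343°: 2.20 -2.71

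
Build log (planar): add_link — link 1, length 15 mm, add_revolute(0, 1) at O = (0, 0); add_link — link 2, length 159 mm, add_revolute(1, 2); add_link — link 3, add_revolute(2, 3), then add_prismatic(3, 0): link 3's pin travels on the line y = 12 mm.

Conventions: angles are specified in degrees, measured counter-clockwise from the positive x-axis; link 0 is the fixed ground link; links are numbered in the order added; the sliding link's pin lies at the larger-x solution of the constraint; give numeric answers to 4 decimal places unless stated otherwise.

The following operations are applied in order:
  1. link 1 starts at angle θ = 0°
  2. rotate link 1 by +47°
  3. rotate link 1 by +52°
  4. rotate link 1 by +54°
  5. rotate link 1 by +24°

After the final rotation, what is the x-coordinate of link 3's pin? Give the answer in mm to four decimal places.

geometry: r = 15 mm, L = 159 mm, e = 12 mm; θ starts at 0°
rotate link 1 by +47°: θ ← 0° +47° = 47°
rotate link 1 by +52°: θ ← 47° +52° = 99°
rotate link 1 by +54°: θ ← 99° +54° = 153°
rotate link 1 by +24°: θ ← 153° +24° = 177°
crank pin P = (r cos θ, r sin θ) = (-14.979443, 0.785039)
h = r sin θ − e = 0.785039 − 12 = -11.214961
x = r cos θ + √(L² − h²) = -14.979443 + 158.603987 = 143.624544

143.6245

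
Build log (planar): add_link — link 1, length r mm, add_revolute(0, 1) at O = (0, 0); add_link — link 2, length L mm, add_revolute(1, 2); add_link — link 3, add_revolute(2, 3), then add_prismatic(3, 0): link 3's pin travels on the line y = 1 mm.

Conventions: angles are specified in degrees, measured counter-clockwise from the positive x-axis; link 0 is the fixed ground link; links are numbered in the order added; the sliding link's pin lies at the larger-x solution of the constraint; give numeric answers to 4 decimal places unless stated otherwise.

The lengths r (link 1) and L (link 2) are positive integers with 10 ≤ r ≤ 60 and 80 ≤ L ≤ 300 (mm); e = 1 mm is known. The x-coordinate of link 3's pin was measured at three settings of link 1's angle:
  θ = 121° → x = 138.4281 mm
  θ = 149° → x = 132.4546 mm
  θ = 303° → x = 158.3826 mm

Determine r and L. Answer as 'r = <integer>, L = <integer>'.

constraint per measurement: (x − r cos θ)² + (r sin θ − e)² = L²
subtracting the θ₁ and θ₂ equations cancels the r² and L² terms:
r = (x₁² − x₂²) / (2[(x₁cos θ₁ + e sin θ₁) − (x₂cos θ₂ + e sin θ₂)]) = 19.0000 → r = 19
L² = (x₁ − r cos θ₁)² + (r sin θ₁ − e)² = 22201.0047 → L = 149.0000 → L = 149
check at θ₃=303°: x = 158.3826 (printed 158.3826) ✓

r = 19, L = 149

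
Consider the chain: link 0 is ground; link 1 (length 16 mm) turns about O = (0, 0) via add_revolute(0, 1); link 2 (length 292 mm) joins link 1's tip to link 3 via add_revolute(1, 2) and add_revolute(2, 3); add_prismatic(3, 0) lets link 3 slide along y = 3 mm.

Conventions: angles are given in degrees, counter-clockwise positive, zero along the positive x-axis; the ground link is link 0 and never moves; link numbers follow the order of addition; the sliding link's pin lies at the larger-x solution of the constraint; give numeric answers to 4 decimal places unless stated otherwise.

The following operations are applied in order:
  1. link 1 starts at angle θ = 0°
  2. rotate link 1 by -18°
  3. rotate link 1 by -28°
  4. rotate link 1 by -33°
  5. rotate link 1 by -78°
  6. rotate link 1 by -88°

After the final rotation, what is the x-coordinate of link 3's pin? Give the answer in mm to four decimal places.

geometry: r = 16 mm, L = 292 mm, e = 3 mm; θ starts at 0°
rotate link 1 by -18°: θ ← 0° -18° = -18°
rotate link 1 by -28°: θ ← -18° -28° = -46°
rotate link 1 by -33°: θ ← -46° -33° = -79°
rotate link 1 by -78°: θ ← -79° -78° = -157°
rotate link 1 by -88°: θ ← -157° -88° = -245°
crank pin P = (r cos θ, r sin θ) = (-6.761892, 14.500925)
h = r sin θ − e = 14.500925 − 3 = 11.500925
x = r cos θ + √(L² − h²) = -6.761892 + 291.773420 = 285.011528

285.0115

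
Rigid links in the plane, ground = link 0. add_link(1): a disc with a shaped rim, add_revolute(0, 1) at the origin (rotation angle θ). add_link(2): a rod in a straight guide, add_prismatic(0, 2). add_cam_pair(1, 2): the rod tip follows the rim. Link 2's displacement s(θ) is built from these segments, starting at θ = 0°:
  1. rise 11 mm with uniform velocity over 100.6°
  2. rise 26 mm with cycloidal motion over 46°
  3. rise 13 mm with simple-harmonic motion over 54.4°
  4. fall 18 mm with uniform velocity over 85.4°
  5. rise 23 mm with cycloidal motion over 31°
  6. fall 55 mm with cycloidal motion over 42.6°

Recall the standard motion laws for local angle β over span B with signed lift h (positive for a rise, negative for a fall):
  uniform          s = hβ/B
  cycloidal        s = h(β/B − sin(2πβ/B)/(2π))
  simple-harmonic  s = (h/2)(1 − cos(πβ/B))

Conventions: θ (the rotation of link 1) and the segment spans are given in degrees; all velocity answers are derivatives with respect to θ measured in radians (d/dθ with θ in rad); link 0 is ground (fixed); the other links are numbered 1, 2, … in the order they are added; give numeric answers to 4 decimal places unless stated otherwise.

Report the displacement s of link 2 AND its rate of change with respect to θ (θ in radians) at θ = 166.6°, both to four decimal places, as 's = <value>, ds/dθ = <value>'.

segment 1 (0° to 100.6°, uniform, h = 11) is passed completely: s = 0.0000 + (11) = 11.0000
segment 2 (100.6° to 146.6°, cycloidal, h = 26) is passed completely: s = 11.0000 + (26) = 37.0000
θ = 166.6° falls in segment 3 (146.6° to 201°, simple-harmonic, h = 13): β = 166.6 − 146.6 = 20°, B = 54.4°; Δs = 13/2·(1 − cos(π·0.3676)) = 3.8745; s = 37.0000 + 3.8745 = 40.8745
velocity in seg [146.6°–201°] (simple-harmonic), θ in radians: β = 20° = 0.3491 rad, B = 54.4° = 0.9495 rad; ds/dθ = (πh/(2B)) sin(πβ/B) = (π·13/(2·0.9495)) sin(π·0.3676) = 19.674795 mm/rad

s = 40.8745, ds/dθ = 19.6748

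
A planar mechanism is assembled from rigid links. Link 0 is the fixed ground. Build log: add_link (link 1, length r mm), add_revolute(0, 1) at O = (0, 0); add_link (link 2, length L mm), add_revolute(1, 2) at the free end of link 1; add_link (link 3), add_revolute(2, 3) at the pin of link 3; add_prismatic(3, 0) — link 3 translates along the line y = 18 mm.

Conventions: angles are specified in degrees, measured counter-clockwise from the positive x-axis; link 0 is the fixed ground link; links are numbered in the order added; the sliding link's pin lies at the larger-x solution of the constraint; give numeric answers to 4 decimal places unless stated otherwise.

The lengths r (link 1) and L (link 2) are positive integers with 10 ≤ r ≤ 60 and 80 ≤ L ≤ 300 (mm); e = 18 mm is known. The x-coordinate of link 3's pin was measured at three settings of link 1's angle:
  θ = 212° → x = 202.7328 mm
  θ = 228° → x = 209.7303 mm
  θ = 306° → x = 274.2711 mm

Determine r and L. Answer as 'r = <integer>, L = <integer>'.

constraint per measurement: (x − r cos θ)² + (r sin θ − e)² = L²
subtracting the θ₁ and θ₂ equations cancels the r² and L² terms:
r = (x₁² − x₂²) / (2[(x₁cos θ₁ + e sin θ₁) − (x₂cos θ₂ + e sin θ₂)]) = 51.9998 → r = 52
L² = (x₁ − r cos θ₁)² + (r sin θ₁ − e)² = 63001.0222 → L = 251.0000 → L = 251
check at θ₃=306°: x = 274.2711 (printed 274.2711) ✓

r = 52, L = 251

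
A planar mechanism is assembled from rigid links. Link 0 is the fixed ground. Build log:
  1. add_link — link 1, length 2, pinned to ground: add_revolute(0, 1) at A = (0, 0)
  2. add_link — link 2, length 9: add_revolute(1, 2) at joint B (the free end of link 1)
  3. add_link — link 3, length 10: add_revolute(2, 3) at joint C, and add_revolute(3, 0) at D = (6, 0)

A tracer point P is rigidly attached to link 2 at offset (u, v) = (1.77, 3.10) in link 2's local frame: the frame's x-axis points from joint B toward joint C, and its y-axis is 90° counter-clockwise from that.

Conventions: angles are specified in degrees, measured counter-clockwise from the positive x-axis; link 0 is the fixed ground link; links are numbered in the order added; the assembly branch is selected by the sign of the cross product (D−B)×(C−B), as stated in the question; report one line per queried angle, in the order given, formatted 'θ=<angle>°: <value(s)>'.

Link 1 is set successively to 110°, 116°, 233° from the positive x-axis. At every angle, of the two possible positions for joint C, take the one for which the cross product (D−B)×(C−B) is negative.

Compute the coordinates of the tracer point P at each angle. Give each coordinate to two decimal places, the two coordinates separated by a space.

A=(0,0), D=(6.00,0)
θ=110°: B = A + 2.00·(cos110°, sin110°) = (-0.6840, 1.8794)
θ=110°: |BD| = 6.9432
θ=110°: circle(B,9.00) ∩ circle(D,10.00): a=2.1034, h=8.7508
θ=110°:   candidates: C₊=(3.7095,9.7341) cross=60.759; C₋=(-1.0278,-7.1140) cross=-60.759
θ=110°:   branch - wants cross < 0 → take C=(-1.0278,-7.1140) (cross=-60.759)
θ=110°: ex = (C−B)/|BC| = (-0.0382,-0.9993); ey = (0.9993,-0.0382)
θ=110°: P = B + 1.77·ex + 3.10·ey = (2.3461,-0.0077)
θ=116°: B = A + 2.00·(cos116°, sin116°) = (-0.8767, 1.7976)
θ=116°: |BD| = 7.1078
θ=116°: circle(B,9.00) ∩ circle(D,10.00): a=2.2173, h=8.7226
θ=116°:   candidates: C₊=(3.4745,9.6758) cross=61.998; C₋=(-0.9374,-7.2022) cross=-61.998
θ=116°:   branch - wants cross < 0 → take C=(-0.9374,-7.2022) (cross=-61.998)
θ=116°: ex = (C−B)/|BC| = (-0.0067,-1.0000); ey = (1.0000,-0.0067)
θ=116°: P = B + 1.77·ex + 3.10·ey = (2.2112,0.0067)
θ=233°: B = A + 2.00·(cos233°, sin233°) = (-1.2036, -1.5973)
θ=233°: |BD| = 7.3786
θ=233°: circle(B,9.00) ∩ circle(D,10.00): a=2.4018, h=8.6736
θ=233°:   candidates: C₊=(-0.7364,7.3906) cross=63.999; C₋=(3.0188,-9.5453) cross=-63.999
θ=233°:   branch - wants cross < 0 → take C=(3.0188,-9.5453) (cross=-63.999)
θ=233°: ex = (C−B)/|BC| = (0.4692,-0.8831); ey = (0.8831,0.4692)
θ=233°: P = B + 1.77·ex + 3.10·ey = (2.3644,-1.7060)

θ=110°: 2.35 -0.01
θ=116°: 2.21 0.01
θ=233°: 2.36 -1.71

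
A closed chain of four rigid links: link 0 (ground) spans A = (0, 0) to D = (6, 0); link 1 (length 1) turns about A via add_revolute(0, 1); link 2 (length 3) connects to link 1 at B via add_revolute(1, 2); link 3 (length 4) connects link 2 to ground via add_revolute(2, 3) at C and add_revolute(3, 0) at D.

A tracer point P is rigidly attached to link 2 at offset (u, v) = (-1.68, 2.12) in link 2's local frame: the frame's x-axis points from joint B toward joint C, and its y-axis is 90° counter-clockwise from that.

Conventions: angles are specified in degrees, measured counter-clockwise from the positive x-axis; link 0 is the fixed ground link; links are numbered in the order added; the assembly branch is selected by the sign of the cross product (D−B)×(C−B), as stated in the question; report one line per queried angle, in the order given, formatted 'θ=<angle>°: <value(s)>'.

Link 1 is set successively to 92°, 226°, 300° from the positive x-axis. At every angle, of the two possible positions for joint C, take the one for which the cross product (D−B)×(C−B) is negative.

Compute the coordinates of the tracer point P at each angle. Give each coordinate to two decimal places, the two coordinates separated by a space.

A=(0,0), D=(6.00,0)
θ=92°: B = A + 1.00·(cos92°, sin92°) = (-0.0349, 0.9994)
θ=92°: |BD| = 6.1171
θ=92°: circle(B,3.00) ∩ circle(D,4.00): a=2.4864, h=1.6787
θ=92°:   candidates: C₊=(2.6923,2.2493) cross=10.269; C₋=(2.1438,-1.0629) cross=-10.269
θ=92°:   branch - wants cross < 0 → take C=(2.1438,-1.0629) (cross=-10.269)
θ=92°: ex = (C−B)/|BC| = (0.7262,-0.6874); ey = (0.6874,0.7262)
θ=92°: P = B + -1.68·ex + 2.12·ey = (0.2024,3.6939)
θ=226°: B = A + 1.00·(cos226°, sin226°) = (-0.6947, -0.7193)
θ=226°: |BD| = 6.7332
θ=226°: circle(B,3.00) ∩ circle(D,4.00): a=2.8468, h=0.9465
θ=226°:   candidates: C₊=(2.0347,0.5259) cross=6.373; C₋=(2.2369,-1.3563) cross=-6.373
θ=226°:   branch - wants cross < 0 → take C=(2.2369,-1.3563) (cross=-6.373)
θ=226°: ex = (C−B)/|BC| = (0.9772,-0.2123); ey = (0.2123,0.9772)
θ=226°: P = B + -1.68·ex + 2.12·ey = (-1.8863,1.7090)
θ=300°: B = A + 1.00·(cos300°, sin300°) = (0.5000, -0.8660)
θ=300°: |BD| = 5.5678
θ=300°: circle(B,3.00) ∩ circle(D,4.00): a=2.1553, h=2.0868
θ=300°:   candidates: C₊=(2.3044,1.5306) cross=11.619; C₋=(2.9536,-2.5922) cross=-11.619
θ=300°:   branch - wants cross < 0 → take C=(2.9536,-2.5922) (cross=-11.619)
θ=300°: ex = (C−B)/|BC| = (0.8179,-0.5754); ey = (0.5754,0.8179)
θ=300°: P = B + -1.68·ex + 2.12·ey = (0.3458,1.8345)

θ=92°: 0.20 3.69
θ=226°: -1.89 1.71
θ=300°: 0.35 1.83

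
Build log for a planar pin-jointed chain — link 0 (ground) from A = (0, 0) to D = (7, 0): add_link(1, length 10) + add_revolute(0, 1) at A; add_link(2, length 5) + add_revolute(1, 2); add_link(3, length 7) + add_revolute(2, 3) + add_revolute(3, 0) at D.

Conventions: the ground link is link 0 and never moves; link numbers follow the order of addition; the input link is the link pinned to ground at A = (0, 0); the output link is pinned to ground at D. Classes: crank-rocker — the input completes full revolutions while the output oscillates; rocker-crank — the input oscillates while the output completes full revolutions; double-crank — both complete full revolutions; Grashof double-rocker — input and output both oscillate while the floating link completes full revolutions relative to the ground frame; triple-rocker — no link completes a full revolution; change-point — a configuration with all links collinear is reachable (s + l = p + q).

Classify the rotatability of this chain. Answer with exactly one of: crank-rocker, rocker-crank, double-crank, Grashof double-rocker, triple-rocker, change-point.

lengths: ground=7, input=10, coupler=5, output=7
sorted: s=5 (shortest), l=10 (longest), p+q=14
s + l = 15 vs p + q = 14
s + l > p + q → non-Grashof → no link fully rotates → triple-rocker

triple-rocker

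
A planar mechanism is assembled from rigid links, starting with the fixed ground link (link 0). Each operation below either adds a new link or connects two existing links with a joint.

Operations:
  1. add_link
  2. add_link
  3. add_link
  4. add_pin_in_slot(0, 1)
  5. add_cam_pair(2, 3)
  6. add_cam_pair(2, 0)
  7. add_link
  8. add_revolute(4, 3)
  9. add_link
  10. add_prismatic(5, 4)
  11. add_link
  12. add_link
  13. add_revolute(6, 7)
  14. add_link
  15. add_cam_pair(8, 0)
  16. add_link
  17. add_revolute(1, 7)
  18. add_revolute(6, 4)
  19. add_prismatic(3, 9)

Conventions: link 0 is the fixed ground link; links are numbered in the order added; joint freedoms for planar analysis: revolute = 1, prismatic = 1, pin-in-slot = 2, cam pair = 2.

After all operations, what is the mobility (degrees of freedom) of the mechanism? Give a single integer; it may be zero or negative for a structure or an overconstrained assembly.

(L,J1,J2)=(1,0,0); link0 fixed
link1: (2,0,0)
link2: (3,0,0)
link3: (4,0,0)
PS 0-1 [J2]: (4,0,1)
C 2-3 [J2]: (4,0,2)
C 2-0 [J2]: (4,0,3)
link4: (5,0,3)
R 4-3 [J1]: (5,1,3)
link5: (6,1,3)
P 5-4 [J1]: (6,2,3)
link6: (7,2,3)
link7: (8,2,3)
R 6-7 [J1]: (8,3,3)
link8: (9,3,3)
C 8-0 [J2]: (9,3,4)
link9: (10,3,4)
R 1-7 [J1]: (10,4,4)
R 6-4 [J1]: (10,5,4)
P 3-9 [J1]: (10,6,4)
Grübler: 3·9 − 2·6 − 4 = 11

M = 11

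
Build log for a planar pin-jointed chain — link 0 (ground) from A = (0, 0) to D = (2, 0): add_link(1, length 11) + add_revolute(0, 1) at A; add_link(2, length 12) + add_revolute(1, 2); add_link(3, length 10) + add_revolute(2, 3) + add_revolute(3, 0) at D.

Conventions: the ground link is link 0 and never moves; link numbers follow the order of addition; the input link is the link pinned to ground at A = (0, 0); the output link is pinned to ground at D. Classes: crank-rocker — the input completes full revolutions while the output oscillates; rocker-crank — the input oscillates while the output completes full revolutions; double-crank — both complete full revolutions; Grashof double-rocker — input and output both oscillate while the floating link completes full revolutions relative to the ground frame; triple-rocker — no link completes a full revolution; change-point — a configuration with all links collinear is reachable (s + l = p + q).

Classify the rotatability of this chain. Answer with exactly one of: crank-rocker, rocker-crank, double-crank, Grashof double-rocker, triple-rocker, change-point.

lengths: ground=2, input=11, coupler=12, output=10
sorted: s=2 (shortest), l=12 (longest), p+q=21
s + l = 14 vs p + q = 21
s + l < p + q (Grashof) with shortest = ground link → double-crank

double-crank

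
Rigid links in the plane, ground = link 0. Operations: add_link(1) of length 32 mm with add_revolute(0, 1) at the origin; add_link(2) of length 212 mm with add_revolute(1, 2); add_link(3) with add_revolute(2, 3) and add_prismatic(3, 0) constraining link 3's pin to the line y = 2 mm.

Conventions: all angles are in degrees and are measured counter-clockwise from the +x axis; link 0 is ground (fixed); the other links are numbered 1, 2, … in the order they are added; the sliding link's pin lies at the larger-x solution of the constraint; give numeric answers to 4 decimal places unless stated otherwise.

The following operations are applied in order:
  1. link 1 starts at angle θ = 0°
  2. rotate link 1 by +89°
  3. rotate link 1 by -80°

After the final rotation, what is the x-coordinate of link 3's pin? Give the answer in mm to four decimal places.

geometry: r = 32 mm, L = 212 mm, e = 2 mm; θ starts at 0°
rotate link 1 by +89°: θ ← 0° +89° = 89°
rotate link 1 by -80°: θ ← 89° -80° = 9°
crank pin P = (r cos θ, r sin θ) = (31.606027, 5.005903)
h = r sin θ − e = 5.005903 − 2 = 3.005903
x = r cos θ + √(L² − h²) = 31.606027 + 211.978689 = 243.584716

243.5847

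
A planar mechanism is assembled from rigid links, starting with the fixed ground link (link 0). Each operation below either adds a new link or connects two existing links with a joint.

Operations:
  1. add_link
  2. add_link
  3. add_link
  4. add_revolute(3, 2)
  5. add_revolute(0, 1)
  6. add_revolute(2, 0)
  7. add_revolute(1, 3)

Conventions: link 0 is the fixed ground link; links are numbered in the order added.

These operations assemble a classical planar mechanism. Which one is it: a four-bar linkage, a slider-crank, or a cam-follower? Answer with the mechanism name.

links: 4 (incl. ground); joints: 4 revolute, 0 prismatic, 0 higher (cam) pair, forming one closed loop
4 links in a single 4R loop → four-bar linkage

four-bar linkage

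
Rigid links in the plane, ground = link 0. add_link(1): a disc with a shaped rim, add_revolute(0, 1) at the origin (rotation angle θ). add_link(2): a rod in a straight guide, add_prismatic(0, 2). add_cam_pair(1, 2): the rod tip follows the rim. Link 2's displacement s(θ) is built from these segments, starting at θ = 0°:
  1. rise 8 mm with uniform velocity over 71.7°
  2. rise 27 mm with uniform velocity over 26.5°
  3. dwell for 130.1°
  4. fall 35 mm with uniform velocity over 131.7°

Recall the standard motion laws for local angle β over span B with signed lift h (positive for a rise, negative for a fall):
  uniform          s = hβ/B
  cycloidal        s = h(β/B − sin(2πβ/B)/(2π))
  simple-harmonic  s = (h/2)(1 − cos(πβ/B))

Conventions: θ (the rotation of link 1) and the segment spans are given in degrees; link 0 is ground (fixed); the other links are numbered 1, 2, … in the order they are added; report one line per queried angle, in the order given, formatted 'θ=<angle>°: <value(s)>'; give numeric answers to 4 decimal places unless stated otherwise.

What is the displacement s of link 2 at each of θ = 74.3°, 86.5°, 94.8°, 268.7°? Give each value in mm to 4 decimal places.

segment 1 (0° to 71.7°, uniform, h = 8) is passed completely: s = 0.0000 + (8) = 8.0000
θ = 74.3° falls in segment 2 (71.7° to 98.2°, uniform, h = 27): β = 74.3 − 71.7 = 2.6°, B = 26.5°; Δs = 27·2.6/26.5 = 2.6491; s = 8.0000 + 2.6491 = 10.6491
θ = 86.5° falls in segment 2 (71.7° to 98.2°, uniform, h = 27): β = 86.5 − 71.7 = 14.8°, B = 26.5°; Δs = 27·14.8/26.5 = 15.0792; s = 8.0000 + 15.0792 = 23.0792
θ = 94.8° falls in segment 2 (71.7° to 98.2°, uniform, h = 27): β = 94.8 − 71.7 = 23.1°, B = 26.5°; Δs = 27·23.1/26.5 = 23.5358; s = 8.0000 + 23.5358 = 31.5358
segment 2 (71.7° to 98.2°, uniform, h = 27) is passed completely: s = 8.0000 + (27) = 35.0000
segment 3 (98.2° to 228.3°, dwell): s unchanged at 35.0000
θ = 268.7° falls in segment 4 (228.3° to 360°, uniform, h = -35): β = 268.7 − 228.3 = 40.4°, B = 131.7°; Δs = -35·40.4/131.7 = -10.7365; s = 35.0000 − 10.7365 = 24.2635

θ=74.3°: 10.6491
θ=86.5°: 23.0792
θ=94.8°: 31.5358
θ=268.7°: 24.2635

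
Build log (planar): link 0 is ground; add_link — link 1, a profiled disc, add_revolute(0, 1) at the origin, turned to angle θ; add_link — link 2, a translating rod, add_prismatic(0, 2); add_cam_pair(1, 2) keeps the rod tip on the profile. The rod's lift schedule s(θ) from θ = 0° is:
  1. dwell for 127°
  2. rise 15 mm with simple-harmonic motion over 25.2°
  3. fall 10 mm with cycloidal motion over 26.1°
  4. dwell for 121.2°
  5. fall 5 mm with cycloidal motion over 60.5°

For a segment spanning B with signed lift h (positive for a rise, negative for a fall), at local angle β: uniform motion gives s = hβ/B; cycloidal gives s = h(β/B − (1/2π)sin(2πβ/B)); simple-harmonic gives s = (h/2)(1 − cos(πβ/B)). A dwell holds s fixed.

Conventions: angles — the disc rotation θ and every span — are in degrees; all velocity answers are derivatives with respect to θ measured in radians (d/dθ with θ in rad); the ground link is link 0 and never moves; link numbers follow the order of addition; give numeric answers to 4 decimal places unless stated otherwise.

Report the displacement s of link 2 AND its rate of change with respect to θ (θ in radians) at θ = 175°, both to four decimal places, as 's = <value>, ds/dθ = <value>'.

seg 1 [0°–127°] dwell: s stays 0.0000
seg 2 [127°–152.2°] simple-harmonic, h=15: full span → s += 15 → s = 15.0000
seg 3 [152.2°–178.3°] cycloidal, h=-10: θ=175° here. β=22.8, B=26.1. -10·(0.8736 − sin(2π·0.8736)/(2π)) = -9.8711 → s = 5.1289
velocity in seg [152.2°–178.3°] (cycloidal), θ in radians: β = 22.8° = 0.3979 rad, B = 26.1° = 0.4555 rad; ds/dθ = (h/B)(1 − cos(2πβ/B)) = ((-10)/0.4555)(1 − cos(2π·0.8736)) = -6.570474 mm/rad

s = 5.1289, ds/dθ = -6.5705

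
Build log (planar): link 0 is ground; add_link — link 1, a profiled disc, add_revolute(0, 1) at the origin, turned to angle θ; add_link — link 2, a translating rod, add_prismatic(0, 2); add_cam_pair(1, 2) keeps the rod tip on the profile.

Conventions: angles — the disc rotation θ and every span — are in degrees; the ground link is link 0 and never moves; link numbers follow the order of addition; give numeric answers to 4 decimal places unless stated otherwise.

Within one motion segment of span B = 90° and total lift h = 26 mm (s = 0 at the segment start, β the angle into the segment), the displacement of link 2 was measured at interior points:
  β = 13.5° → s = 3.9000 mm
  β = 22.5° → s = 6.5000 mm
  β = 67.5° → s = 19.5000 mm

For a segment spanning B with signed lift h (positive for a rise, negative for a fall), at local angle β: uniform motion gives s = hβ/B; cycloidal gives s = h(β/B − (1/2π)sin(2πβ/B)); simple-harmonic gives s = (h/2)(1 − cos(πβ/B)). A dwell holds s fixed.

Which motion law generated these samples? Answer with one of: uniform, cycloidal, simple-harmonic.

candidates at β/B = r: uniform s = h·r (linear in β); cycloidal s = h·(r − sin(2πr)/(2π)); simple-harmonic s = (h/2)(1 − cos(πr))
β=13.5°: printed 3.9000 | uniform 3.9000, cycloidal 0.5523, simple-harmonic 1.4169
β=22.5°: printed 6.5000 | uniform 6.5000, cycloidal 2.3620, simple-harmonic 3.8076
β=67.5°: printed 19.5000 | uniform 19.5000, cycloidal 23.6380, simple-harmonic 22.1924
only one law matches every sample → uniform

uniform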